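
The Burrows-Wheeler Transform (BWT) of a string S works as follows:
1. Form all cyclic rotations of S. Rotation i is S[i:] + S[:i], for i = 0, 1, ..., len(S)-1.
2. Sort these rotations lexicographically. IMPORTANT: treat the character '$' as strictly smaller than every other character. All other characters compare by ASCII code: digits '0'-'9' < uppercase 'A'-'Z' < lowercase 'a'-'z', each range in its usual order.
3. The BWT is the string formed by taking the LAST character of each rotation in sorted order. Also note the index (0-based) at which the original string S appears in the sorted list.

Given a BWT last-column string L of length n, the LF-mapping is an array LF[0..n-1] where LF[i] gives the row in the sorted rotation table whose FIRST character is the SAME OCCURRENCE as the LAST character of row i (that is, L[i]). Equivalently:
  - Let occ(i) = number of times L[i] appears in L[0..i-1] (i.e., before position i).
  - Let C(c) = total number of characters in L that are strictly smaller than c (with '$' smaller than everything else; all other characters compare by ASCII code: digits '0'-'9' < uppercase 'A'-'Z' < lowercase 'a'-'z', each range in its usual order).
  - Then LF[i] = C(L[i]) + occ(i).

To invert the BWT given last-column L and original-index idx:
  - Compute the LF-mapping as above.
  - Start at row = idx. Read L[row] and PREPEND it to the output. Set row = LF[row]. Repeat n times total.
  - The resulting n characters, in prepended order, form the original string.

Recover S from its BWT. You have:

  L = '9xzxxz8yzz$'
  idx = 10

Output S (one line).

Answer: zzzxxx8yz9$

Derivation:
LF mapping: 2 3 7 4 5 8 1 6 9 10 0
Walk LF starting at row 10, prepending L[row]:
  step 1: row=10, L[10]='$', prepend. Next row=LF[10]=0
  step 2: row=0, L[0]='9', prepend. Next row=LF[0]=2
  step 3: row=2, L[2]='z', prepend. Next row=LF[2]=7
  step 4: row=7, L[7]='y', prepend. Next row=LF[7]=6
  step 5: row=6, L[6]='8', prepend. Next row=LF[6]=1
  step 6: row=1, L[1]='x', prepend. Next row=LF[1]=3
  step 7: row=3, L[3]='x', prepend. Next row=LF[3]=4
  step 8: row=4, L[4]='x', prepend. Next row=LF[4]=5
  step 9: row=5, L[5]='z', prepend. Next row=LF[5]=8
  step 10: row=8, L[8]='z', prepend. Next row=LF[8]=9
  step 11: row=9, L[9]='z', prepend. Next row=LF[9]=10
Reversed output: zzzxxx8yz9$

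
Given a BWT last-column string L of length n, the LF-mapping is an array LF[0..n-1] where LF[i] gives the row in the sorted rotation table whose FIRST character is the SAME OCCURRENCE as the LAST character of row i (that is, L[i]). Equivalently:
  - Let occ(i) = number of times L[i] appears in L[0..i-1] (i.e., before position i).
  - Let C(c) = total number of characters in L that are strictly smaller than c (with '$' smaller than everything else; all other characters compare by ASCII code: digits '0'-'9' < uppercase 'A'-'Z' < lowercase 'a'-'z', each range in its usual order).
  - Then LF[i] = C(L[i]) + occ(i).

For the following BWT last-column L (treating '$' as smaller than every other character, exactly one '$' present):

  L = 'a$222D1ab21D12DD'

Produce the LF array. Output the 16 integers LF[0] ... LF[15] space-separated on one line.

Answer: 13 0 4 5 6 9 1 14 15 7 2 10 3 8 11 12

Derivation:
Char counts: '$':1, '1':3, '2':5, 'D':4, 'a':2, 'b':1
C (first-col start): C('$')=0, C('1')=1, C('2')=4, C('D')=9, C('a')=13, C('b')=15
L[0]='a': occ=0, LF[0]=C('a')+0=13+0=13
L[1]='$': occ=0, LF[1]=C('$')+0=0+0=0
L[2]='2': occ=0, LF[2]=C('2')+0=4+0=4
L[3]='2': occ=1, LF[3]=C('2')+1=4+1=5
L[4]='2': occ=2, LF[4]=C('2')+2=4+2=6
L[5]='D': occ=0, LF[5]=C('D')+0=9+0=9
L[6]='1': occ=0, LF[6]=C('1')+0=1+0=1
L[7]='a': occ=1, LF[7]=C('a')+1=13+1=14
L[8]='b': occ=0, LF[8]=C('b')+0=15+0=15
L[9]='2': occ=3, LF[9]=C('2')+3=4+3=7
L[10]='1': occ=1, LF[10]=C('1')+1=1+1=2
L[11]='D': occ=1, LF[11]=C('D')+1=9+1=10
L[12]='1': occ=2, LF[12]=C('1')+2=1+2=3
L[13]='2': occ=4, LF[13]=C('2')+4=4+4=8
L[14]='D': occ=2, LF[14]=C('D')+2=9+2=11
L[15]='D': occ=3, LF[15]=C('D')+3=9+3=12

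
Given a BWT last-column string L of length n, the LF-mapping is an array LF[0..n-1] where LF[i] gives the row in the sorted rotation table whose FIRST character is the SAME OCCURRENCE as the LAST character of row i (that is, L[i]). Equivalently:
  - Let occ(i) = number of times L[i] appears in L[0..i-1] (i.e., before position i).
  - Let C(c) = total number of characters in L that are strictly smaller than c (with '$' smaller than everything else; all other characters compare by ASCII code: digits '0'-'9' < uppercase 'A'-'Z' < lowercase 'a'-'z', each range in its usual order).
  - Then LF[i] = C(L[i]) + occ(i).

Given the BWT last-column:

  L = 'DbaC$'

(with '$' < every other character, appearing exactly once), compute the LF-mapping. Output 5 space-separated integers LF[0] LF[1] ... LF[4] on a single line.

Answer: 2 4 3 1 0

Derivation:
Char counts: '$':1, 'C':1, 'D':1, 'a':1, 'b':1
C (first-col start): C('$')=0, C('C')=1, C('D')=2, C('a')=3, C('b')=4
L[0]='D': occ=0, LF[0]=C('D')+0=2+0=2
L[1]='b': occ=0, LF[1]=C('b')+0=4+0=4
L[2]='a': occ=0, LF[2]=C('a')+0=3+0=3
L[3]='C': occ=0, LF[3]=C('C')+0=1+0=1
L[4]='$': occ=0, LF[4]=C('$')+0=0+0=0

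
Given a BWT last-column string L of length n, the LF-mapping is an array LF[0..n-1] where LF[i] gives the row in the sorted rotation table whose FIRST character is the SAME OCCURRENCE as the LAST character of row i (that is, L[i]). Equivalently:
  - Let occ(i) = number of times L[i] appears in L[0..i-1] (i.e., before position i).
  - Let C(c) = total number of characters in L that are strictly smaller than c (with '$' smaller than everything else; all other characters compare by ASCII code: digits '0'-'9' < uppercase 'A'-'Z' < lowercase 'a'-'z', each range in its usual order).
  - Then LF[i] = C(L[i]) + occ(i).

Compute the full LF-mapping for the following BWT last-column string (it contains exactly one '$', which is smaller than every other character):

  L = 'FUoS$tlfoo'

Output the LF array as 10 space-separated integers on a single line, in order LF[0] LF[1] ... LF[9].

Char counts: '$':1, 'F':1, 'S':1, 'U':1, 'f':1, 'l':1, 'o':3, 't':1
C (first-col start): C('$')=0, C('F')=1, C('S')=2, C('U')=3, C('f')=4, C('l')=5, C('o')=6, C('t')=9
L[0]='F': occ=0, LF[0]=C('F')+0=1+0=1
L[1]='U': occ=0, LF[1]=C('U')+0=3+0=3
L[2]='o': occ=0, LF[2]=C('o')+0=6+0=6
L[3]='S': occ=0, LF[3]=C('S')+0=2+0=2
L[4]='$': occ=0, LF[4]=C('$')+0=0+0=0
L[5]='t': occ=0, LF[5]=C('t')+0=9+0=9
L[6]='l': occ=0, LF[6]=C('l')+0=5+0=5
L[7]='f': occ=0, LF[7]=C('f')+0=4+0=4
L[8]='o': occ=1, LF[8]=C('o')+1=6+1=7
L[9]='o': occ=2, LF[9]=C('o')+2=6+2=8

Answer: 1 3 6 2 0 9 5 4 7 8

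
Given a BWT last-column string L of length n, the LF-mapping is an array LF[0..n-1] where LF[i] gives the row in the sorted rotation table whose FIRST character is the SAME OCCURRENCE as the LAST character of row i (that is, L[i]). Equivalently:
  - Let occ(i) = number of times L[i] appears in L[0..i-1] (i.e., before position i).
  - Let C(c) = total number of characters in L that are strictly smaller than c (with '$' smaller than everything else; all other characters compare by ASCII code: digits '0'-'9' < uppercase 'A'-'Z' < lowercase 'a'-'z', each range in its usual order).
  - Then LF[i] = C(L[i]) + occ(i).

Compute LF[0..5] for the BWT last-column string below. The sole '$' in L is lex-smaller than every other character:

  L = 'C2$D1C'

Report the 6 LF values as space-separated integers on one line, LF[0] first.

Char counts: '$':1, '1':1, '2':1, 'C':2, 'D':1
C (first-col start): C('$')=0, C('1')=1, C('2')=2, C('C')=3, C('D')=5
L[0]='C': occ=0, LF[0]=C('C')+0=3+0=3
L[1]='2': occ=0, LF[1]=C('2')+0=2+0=2
L[2]='$': occ=0, LF[2]=C('$')+0=0+0=0
L[3]='D': occ=0, LF[3]=C('D')+0=5+0=5
L[4]='1': occ=0, LF[4]=C('1')+0=1+0=1
L[5]='C': occ=1, LF[5]=C('C')+1=3+1=4

Answer: 3 2 0 5 1 4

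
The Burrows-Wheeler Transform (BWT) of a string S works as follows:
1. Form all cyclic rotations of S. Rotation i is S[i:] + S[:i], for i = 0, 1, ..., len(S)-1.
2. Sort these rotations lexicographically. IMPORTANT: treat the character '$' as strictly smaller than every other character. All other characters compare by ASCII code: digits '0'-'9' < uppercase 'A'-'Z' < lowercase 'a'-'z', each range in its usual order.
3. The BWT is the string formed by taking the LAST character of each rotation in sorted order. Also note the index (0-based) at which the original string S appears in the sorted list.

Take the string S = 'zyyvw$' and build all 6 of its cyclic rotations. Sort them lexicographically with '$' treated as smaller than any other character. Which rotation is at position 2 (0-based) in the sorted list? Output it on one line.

All 6 rotations (rotation i = S[i:]+S[:i]):
  rot[0] = zyyvw$
  rot[1] = yyvw$z
  rot[2] = yvw$zy
  rot[3] = vw$zyy
  rot[4] = w$zyyv
  rot[5] = $zyyvw
Sorted (with $ < everything):
  sorted[0] = $zyyvw
  sorted[1] = vw$zyy
  sorted[2] = w$zyyv
  sorted[3] = yvw$zy
  sorted[4] = yyvw$z
  sorted[5] = zyyvw$
sorted[2] = w$zyyv

Answer: w$zyyv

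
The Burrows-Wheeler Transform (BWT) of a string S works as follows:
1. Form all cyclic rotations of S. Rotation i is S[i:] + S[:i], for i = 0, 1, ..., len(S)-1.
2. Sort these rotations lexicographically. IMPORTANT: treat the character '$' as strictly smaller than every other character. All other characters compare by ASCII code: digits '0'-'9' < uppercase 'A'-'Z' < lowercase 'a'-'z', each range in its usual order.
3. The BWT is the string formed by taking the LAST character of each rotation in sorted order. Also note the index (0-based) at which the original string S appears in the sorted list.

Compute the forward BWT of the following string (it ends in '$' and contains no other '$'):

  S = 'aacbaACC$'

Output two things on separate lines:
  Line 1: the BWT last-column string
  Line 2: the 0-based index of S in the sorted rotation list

All 9 rotations (rotation i = S[i:]+S[:i]):
  rot[0] = aacbaACC$
  rot[1] = acbaACC$a
  rot[2] = cbaACC$aa
  rot[3] = baACC$aac
  rot[4] = aACC$aacb
  rot[5] = ACC$aacba
  rot[6] = CC$aacbaA
  rot[7] = C$aacbaAC
  rot[8] = $aacbaACC
Sorted (with $ < everything):
  sorted[0] = $aacbaACC  (last char: 'C')
  sorted[1] = ACC$aacba  (last char: 'a')
  sorted[2] = C$aacbaAC  (last char: 'C')
  sorted[3] = CC$aacbaA  (last char: 'A')
  sorted[4] = aACC$aacb  (last char: 'b')
  sorted[5] = aacbaACC$  (last char: '$')
  sorted[6] = acbaACC$a  (last char: 'a')
  sorted[7] = baACC$aac  (last char: 'c')
  sorted[8] = cbaACC$aa  (last char: 'a')
Last column: CaCAb$aca
Original string S is at sorted index 5

Answer: CaCAb$aca
5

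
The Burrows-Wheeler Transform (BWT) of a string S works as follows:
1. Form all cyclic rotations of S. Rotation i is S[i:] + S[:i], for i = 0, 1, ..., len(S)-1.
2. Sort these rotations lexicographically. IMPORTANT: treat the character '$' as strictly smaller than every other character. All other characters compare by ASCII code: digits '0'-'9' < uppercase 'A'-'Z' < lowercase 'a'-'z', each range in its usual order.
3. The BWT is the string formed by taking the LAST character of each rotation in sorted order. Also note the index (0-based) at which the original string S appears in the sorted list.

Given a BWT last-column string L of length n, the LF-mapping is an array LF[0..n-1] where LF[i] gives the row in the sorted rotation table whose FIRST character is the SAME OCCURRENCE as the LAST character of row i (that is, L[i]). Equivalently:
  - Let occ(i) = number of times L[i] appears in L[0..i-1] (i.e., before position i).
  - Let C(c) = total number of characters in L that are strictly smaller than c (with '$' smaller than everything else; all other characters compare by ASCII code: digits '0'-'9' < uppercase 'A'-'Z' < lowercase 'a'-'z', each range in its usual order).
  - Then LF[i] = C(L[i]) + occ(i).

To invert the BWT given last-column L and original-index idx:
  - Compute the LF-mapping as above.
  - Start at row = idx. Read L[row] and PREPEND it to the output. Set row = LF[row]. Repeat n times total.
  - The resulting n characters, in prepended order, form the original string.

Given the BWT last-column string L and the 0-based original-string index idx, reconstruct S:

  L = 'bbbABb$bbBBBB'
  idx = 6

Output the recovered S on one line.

Answer: BbbABbBBbBbb$

Derivation:
LF mapping: 7 8 9 1 2 10 0 11 12 3 4 5 6
Walk LF starting at row 6, prepending L[row]:
  step 1: row=6, L[6]='$', prepend. Next row=LF[6]=0
  step 2: row=0, L[0]='b', prepend. Next row=LF[0]=7
  step 3: row=7, L[7]='b', prepend. Next row=LF[7]=11
  step 4: row=11, L[11]='B', prepend. Next row=LF[11]=5
  step 5: row=5, L[5]='b', prepend. Next row=LF[5]=10
  step 6: row=10, L[10]='B', prepend. Next row=LF[10]=4
  step 7: row=4, L[4]='B', prepend. Next row=LF[4]=2
  step 8: row=2, L[2]='b', prepend. Next row=LF[2]=9
  step 9: row=9, L[9]='B', prepend. Next row=LF[9]=3
  step 10: row=3, L[3]='A', prepend. Next row=LF[3]=1
  step 11: row=1, L[1]='b', prepend. Next row=LF[1]=8
  step 12: row=8, L[8]='b', prepend. Next row=LF[8]=12
  step 13: row=12, L[12]='B', prepend. Next row=LF[12]=6
Reversed output: BbbABbBBbBbb$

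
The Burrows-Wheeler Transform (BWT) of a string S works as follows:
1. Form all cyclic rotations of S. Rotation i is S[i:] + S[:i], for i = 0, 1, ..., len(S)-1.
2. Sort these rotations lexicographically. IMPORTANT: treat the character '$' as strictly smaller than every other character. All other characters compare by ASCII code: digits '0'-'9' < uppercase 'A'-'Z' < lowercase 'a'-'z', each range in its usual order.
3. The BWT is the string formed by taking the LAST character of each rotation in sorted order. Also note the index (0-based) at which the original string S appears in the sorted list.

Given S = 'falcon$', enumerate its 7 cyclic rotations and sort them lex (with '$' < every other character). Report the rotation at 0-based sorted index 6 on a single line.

Answer: on$falc

Derivation:
All 7 rotations (rotation i = S[i:]+S[:i]):
  rot[0] = falcon$
  rot[1] = alcon$f
  rot[2] = lcon$fa
  rot[3] = con$fal
  rot[4] = on$falc
  rot[5] = n$falco
  rot[6] = $falcon
Sorted (with $ < everything):
  sorted[0] = $falcon
  sorted[1] = alcon$f
  sorted[2] = con$fal
  sorted[3] = falcon$
  sorted[4] = lcon$fa
  sorted[5] = n$falco
  sorted[6] = on$falc
sorted[6] = on$falc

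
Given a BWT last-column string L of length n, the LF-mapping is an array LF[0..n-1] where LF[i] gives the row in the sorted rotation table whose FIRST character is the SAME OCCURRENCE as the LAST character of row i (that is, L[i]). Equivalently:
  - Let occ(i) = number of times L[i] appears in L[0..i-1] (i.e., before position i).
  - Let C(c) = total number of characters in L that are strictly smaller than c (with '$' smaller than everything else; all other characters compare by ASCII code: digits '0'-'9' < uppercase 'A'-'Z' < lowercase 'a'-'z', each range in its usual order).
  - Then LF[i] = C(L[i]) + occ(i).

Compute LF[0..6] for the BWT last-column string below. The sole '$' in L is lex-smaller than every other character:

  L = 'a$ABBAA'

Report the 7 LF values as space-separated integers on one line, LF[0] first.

Answer: 6 0 1 4 5 2 3

Derivation:
Char counts: '$':1, 'A':3, 'B':2, 'a':1
C (first-col start): C('$')=0, C('A')=1, C('B')=4, C('a')=6
L[0]='a': occ=0, LF[0]=C('a')+0=6+0=6
L[1]='$': occ=0, LF[1]=C('$')+0=0+0=0
L[2]='A': occ=0, LF[2]=C('A')+0=1+0=1
L[3]='B': occ=0, LF[3]=C('B')+0=4+0=4
L[4]='B': occ=1, LF[4]=C('B')+1=4+1=5
L[5]='A': occ=1, LF[5]=C('A')+1=1+1=2
L[6]='A': occ=2, LF[6]=C('A')+2=1+2=3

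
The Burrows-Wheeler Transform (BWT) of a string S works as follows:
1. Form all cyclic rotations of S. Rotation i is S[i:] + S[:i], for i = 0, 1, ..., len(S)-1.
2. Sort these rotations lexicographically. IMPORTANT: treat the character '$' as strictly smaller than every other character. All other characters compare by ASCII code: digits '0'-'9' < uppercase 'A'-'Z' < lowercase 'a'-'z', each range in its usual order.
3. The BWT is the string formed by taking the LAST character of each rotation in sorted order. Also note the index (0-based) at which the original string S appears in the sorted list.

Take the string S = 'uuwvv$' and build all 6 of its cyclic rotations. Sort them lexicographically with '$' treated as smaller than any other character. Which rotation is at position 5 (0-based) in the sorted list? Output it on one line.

All 6 rotations (rotation i = S[i:]+S[:i]):
  rot[0] = uuwvv$
  rot[1] = uwvv$u
  rot[2] = wvv$uu
  rot[3] = vv$uuw
  rot[4] = v$uuwv
  rot[5] = $uuwvv
Sorted (with $ < everything):
  sorted[0] = $uuwvv
  sorted[1] = uuwvv$
  sorted[2] = uwvv$u
  sorted[3] = v$uuwv
  sorted[4] = vv$uuw
  sorted[5] = wvv$uu
sorted[5] = wvv$uu

Answer: wvv$uu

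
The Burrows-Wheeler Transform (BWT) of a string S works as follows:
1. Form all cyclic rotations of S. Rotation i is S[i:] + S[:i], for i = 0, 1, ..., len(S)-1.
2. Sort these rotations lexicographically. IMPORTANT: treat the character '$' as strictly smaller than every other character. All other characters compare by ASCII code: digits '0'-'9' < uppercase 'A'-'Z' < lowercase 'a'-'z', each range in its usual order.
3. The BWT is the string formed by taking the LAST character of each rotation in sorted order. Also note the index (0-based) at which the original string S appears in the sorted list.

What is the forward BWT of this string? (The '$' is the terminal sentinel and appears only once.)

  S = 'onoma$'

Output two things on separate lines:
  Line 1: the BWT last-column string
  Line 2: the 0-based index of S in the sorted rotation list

All 6 rotations (rotation i = S[i:]+S[:i]):
  rot[0] = onoma$
  rot[1] = noma$o
  rot[2] = oma$on
  rot[3] = ma$ono
  rot[4] = a$onom
  rot[5] = $onoma
Sorted (with $ < everything):
  sorted[0] = $onoma  (last char: 'a')
  sorted[1] = a$onom  (last char: 'm')
  sorted[2] = ma$ono  (last char: 'o')
  sorted[3] = noma$o  (last char: 'o')
  sorted[4] = oma$on  (last char: 'n')
  sorted[5] = onoma$  (last char: '$')
Last column: amoon$
Original string S is at sorted index 5

Answer: amoon$
5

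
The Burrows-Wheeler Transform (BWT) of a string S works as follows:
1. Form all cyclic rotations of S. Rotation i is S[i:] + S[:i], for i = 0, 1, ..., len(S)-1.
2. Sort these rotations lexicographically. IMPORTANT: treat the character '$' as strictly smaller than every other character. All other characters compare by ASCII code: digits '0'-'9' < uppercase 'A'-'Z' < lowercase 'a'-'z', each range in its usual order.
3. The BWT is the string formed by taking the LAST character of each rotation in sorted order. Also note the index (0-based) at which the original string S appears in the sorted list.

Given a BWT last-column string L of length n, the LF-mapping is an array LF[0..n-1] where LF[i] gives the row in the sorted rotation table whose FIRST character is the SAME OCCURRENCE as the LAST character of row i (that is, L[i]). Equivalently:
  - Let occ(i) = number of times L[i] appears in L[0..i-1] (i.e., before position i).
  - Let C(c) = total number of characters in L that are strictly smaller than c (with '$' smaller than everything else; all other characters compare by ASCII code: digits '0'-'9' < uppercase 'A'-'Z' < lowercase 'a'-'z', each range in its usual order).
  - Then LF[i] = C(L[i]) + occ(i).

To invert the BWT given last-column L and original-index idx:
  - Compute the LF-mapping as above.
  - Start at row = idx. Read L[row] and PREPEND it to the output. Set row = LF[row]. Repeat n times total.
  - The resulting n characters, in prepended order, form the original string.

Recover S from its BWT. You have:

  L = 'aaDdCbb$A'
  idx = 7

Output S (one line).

LF mapping: 4 5 3 8 2 6 7 0 1
Walk LF starting at row 7, prepending L[row]:
  step 1: row=7, L[7]='$', prepend. Next row=LF[7]=0
  step 2: row=0, L[0]='a', prepend. Next row=LF[0]=4
  step 3: row=4, L[4]='C', prepend. Next row=LF[4]=2
  step 4: row=2, L[2]='D', prepend. Next row=LF[2]=3
  step 5: row=3, L[3]='d', prepend. Next row=LF[3]=8
  step 6: row=8, L[8]='A', prepend. Next row=LF[8]=1
  step 7: row=1, L[1]='a', prepend. Next row=LF[1]=5
  step 8: row=5, L[5]='b', prepend. Next row=LF[5]=6
  step 9: row=6, L[6]='b', prepend. Next row=LF[6]=7
Reversed output: bbaAdDCa$

Answer: bbaAdDCa$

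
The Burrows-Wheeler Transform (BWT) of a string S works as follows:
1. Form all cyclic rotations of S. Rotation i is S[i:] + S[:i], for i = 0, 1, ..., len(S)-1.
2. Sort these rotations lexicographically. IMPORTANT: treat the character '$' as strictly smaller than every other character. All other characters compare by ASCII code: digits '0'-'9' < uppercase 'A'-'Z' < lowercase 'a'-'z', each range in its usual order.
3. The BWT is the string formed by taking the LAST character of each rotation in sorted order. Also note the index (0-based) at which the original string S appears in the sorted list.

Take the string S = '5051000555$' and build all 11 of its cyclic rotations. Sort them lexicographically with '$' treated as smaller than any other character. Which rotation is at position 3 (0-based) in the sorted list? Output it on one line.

All 11 rotations (rotation i = S[i:]+S[:i]):
  rot[0] = 5051000555$
  rot[1] = 051000555$5
  rot[2] = 51000555$50
  rot[3] = 1000555$505
  rot[4] = 000555$5051
  rot[5] = 00555$50510
  rot[6] = 0555$505100
  rot[7] = 555$5051000
  rot[8] = 55$50510005
  rot[9] = 5$505100055
  rot[10] = $5051000555
Sorted (with $ < everything):
  sorted[0] = $5051000555
  sorted[1] = 000555$5051
  sorted[2] = 00555$50510
  sorted[3] = 051000555$5
  sorted[4] = 0555$505100
  sorted[5] = 1000555$505
  sorted[6] = 5$505100055
  sorted[7] = 5051000555$
  sorted[8] = 51000555$50
  sorted[9] = 55$50510005
  sorted[10] = 555$5051000
sorted[3] = 051000555$5

Answer: 051000555$5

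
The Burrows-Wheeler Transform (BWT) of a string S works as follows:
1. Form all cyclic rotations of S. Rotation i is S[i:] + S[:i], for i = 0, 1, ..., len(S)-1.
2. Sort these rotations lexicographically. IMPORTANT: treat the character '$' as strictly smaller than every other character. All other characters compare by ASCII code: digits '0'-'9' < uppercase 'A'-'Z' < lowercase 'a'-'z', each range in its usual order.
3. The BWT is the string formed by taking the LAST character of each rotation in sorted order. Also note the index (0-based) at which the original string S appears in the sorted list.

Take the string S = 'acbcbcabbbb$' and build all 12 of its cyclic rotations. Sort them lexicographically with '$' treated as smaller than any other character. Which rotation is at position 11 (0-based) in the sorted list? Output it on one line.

Answer: cbcbcabbbb$a

Derivation:
All 12 rotations (rotation i = S[i:]+S[:i]):
  rot[0] = acbcbcabbbb$
  rot[1] = cbcbcabbbb$a
  rot[2] = bcbcabbbb$ac
  rot[3] = cbcabbbb$acb
  rot[4] = bcabbbb$acbc
  rot[5] = cabbbb$acbcb
  rot[6] = abbbb$acbcbc
  rot[7] = bbbb$acbcbca
  rot[8] = bbb$acbcbcab
  rot[9] = bb$acbcbcabb
  rot[10] = b$acbcbcabbb
  rot[11] = $acbcbcabbbb
Sorted (with $ < everything):
  sorted[0] = $acbcbcabbbb
  sorted[1] = abbbb$acbcbc
  sorted[2] = acbcbcabbbb$
  sorted[3] = b$acbcbcabbb
  sorted[4] = bb$acbcbcabb
  sorted[5] = bbb$acbcbcab
  sorted[6] = bbbb$acbcbca
  sorted[7] = bcabbbb$acbc
  sorted[8] = bcbcabbbb$ac
  sorted[9] = cabbbb$acbcb
  sorted[10] = cbcabbbb$acb
  sorted[11] = cbcbcabbbb$a
sorted[11] = cbcbcabbbb$a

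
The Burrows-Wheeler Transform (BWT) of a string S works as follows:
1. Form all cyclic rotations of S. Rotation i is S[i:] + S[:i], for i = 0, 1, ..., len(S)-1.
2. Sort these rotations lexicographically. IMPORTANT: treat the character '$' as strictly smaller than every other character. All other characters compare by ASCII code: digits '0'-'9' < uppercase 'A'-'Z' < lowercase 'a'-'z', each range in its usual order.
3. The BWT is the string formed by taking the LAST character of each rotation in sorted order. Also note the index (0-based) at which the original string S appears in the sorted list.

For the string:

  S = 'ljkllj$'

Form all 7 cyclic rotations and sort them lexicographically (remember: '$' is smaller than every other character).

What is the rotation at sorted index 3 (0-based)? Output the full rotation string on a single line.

All 7 rotations (rotation i = S[i:]+S[:i]):
  rot[0] = ljkllj$
  rot[1] = jkllj$l
  rot[2] = kllj$lj
  rot[3] = llj$ljk
  rot[4] = lj$ljkl
  rot[5] = j$ljkll
  rot[6] = $ljkllj
Sorted (with $ < everything):
  sorted[0] = $ljkllj
  sorted[1] = j$ljkll
  sorted[2] = jkllj$l
  sorted[3] = kllj$lj
  sorted[4] = lj$ljkl
  sorted[5] = ljkllj$
  sorted[6] = llj$ljk
sorted[3] = kllj$lj

Answer: kllj$lj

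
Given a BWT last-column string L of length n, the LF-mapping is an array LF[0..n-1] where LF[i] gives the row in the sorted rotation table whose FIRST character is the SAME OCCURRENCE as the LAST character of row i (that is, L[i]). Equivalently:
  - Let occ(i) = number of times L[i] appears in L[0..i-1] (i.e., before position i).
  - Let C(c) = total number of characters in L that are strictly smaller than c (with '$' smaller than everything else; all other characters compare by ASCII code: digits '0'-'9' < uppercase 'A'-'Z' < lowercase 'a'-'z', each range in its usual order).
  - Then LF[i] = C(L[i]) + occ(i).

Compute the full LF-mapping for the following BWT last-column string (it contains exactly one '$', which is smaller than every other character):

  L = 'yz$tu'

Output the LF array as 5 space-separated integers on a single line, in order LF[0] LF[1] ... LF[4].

Answer: 3 4 0 1 2

Derivation:
Char counts: '$':1, 't':1, 'u':1, 'y':1, 'z':1
C (first-col start): C('$')=0, C('t')=1, C('u')=2, C('y')=3, C('z')=4
L[0]='y': occ=0, LF[0]=C('y')+0=3+0=3
L[1]='z': occ=0, LF[1]=C('z')+0=4+0=4
L[2]='$': occ=0, LF[2]=C('$')+0=0+0=0
L[3]='t': occ=0, LF[3]=C('t')+0=1+0=1
L[4]='u': occ=0, LF[4]=C('u')+0=2+0=2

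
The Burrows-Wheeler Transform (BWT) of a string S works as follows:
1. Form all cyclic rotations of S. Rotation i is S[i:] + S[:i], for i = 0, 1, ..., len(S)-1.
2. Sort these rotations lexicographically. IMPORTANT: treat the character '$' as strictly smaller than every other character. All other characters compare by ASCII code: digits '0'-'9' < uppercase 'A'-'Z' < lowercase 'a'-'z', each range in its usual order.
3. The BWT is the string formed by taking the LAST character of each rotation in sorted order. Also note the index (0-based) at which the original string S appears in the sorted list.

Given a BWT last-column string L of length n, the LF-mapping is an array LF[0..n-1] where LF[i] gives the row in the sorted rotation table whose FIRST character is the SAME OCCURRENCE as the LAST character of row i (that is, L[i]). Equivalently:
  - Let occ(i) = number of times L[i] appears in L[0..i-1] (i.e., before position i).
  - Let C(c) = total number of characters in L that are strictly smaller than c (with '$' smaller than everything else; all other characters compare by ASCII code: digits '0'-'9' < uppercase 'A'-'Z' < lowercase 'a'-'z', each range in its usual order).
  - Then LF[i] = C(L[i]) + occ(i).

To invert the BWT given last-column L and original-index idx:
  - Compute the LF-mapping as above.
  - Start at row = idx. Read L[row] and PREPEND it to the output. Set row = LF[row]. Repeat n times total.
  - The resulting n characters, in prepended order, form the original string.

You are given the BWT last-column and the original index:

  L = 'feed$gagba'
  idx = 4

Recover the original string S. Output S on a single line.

LF mapping: 7 5 6 4 0 8 1 9 3 2
Walk LF starting at row 4, prepending L[row]:
  step 1: row=4, L[4]='$', prepend. Next row=LF[4]=0
  step 2: row=0, L[0]='f', prepend. Next row=LF[0]=7
  step 3: row=7, L[7]='g', prepend. Next row=LF[7]=9
  step 4: row=9, L[9]='a', prepend. Next row=LF[9]=2
  step 5: row=2, L[2]='e', prepend. Next row=LF[2]=6
  step 6: row=6, L[6]='a', prepend. Next row=LF[6]=1
  step 7: row=1, L[1]='e', prepend. Next row=LF[1]=5
  step 8: row=5, L[5]='g', prepend. Next row=LF[5]=8
  step 9: row=8, L[8]='b', prepend. Next row=LF[8]=3
  step 10: row=3, L[3]='d', prepend. Next row=LF[3]=4
Reversed output: dbgeaeagf$

Answer: dbgeaeagf$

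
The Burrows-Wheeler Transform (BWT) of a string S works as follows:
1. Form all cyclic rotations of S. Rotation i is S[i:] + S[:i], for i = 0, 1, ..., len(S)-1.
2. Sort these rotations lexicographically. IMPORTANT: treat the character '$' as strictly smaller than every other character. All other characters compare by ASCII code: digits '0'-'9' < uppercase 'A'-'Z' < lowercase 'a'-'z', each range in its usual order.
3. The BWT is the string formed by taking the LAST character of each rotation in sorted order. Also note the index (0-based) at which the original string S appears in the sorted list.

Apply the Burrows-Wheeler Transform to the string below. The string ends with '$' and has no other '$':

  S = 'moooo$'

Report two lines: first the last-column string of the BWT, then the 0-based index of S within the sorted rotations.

All 6 rotations (rotation i = S[i:]+S[:i]):
  rot[0] = moooo$
  rot[1] = oooo$m
  rot[2] = ooo$mo
  rot[3] = oo$moo
  rot[4] = o$mooo
  rot[5] = $moooo
Sorted (with $ < everything):
  sorted[0] = $moooo  (last char: 'o')
  sorted[1] = moooo$  (last char: '$')
  sorted[2] = o$mooo  (last char: 'o')
  sorted[3] = oo$moo  (last char: 'o')
  sorted[4] = ooo$mo  (last char: 'o')
  sorted[5] = oooo$m  (last char: 'm')
Last column: o$ooom
Original string S is at sorted index 1

Answer: o$ooom
1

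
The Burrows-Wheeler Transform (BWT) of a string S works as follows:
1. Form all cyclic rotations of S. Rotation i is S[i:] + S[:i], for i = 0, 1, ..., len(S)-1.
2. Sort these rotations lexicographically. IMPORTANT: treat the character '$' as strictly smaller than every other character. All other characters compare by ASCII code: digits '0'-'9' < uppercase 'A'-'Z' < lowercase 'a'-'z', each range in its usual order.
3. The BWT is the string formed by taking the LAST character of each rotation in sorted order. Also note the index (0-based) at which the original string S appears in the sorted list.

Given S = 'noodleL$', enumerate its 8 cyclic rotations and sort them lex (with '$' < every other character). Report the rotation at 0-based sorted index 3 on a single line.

All 8 rotations (rotation i = S[i:]+S[:i]):
  rot[0] = noodleL$
  rot[1] = oodleL$n
  rot[2] = odleL$no
  rot[3] = dleL$noo
  rot[4] = leL$nood
  rot[5] = eL$noodl
  rot[6] = L$noodle
  rot[7] = $noodleL
Sorted (with $ < everything):
  sorted[0] = $noodleL
  sorted[1] = L$noodle
  sorted[2] = dleL$noo
  sorted[3] = eL$noodl
  sorted[4] = leL$nood
  sorted[5] = noodleL$
  sorted[6] = odleL$no
  sorted[7] = oodleL$n
sorted[3] = eL$noodl

Answer: eL$noodl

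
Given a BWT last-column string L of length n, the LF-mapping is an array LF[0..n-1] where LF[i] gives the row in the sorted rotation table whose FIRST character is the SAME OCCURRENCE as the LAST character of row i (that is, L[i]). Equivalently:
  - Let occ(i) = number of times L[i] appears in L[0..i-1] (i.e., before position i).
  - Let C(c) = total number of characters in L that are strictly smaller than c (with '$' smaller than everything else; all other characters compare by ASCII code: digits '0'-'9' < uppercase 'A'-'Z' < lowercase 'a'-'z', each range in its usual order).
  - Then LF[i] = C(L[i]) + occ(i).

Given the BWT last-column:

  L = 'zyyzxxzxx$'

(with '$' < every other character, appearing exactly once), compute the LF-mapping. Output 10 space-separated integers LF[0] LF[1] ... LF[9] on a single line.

Char counts: '$':1, 'x':4, 'y':2, 'z':3
C (first-col start): C('$')=0, C('x')=1, C('y')=5, C('z')=7
L[0]='z': occ=0, LF[0]=C('z')+0=7+0=7
L[1]='y': occ=0, LF[1]=C('y')+0=5+0=5
L[2]='y': occ=1, LF[2]=C('y')+1=5+1=6
L[3]='z': occ=1, LF[3]=C('z')+1=7+1=8
L[4]='x': occ=0, LF[4]=C('x')+0=1+0=1
L[5]='x': occ=1, LF[5]=C('x')+1=1+1=2
L[6]='z': occ=2, LF[6]=C('z')+2=7+2=9
L[7]='x': occ=2, LF[7]=C('x')+2=1+2=3
L[8]='x': occ=3, LF[8]=C('x')+3=1+3=4
L[9]='$': occ=0, LF[9]=C('$')+0=0+0=0

Answer: 7 5 6 8 1 2 9 3 4 0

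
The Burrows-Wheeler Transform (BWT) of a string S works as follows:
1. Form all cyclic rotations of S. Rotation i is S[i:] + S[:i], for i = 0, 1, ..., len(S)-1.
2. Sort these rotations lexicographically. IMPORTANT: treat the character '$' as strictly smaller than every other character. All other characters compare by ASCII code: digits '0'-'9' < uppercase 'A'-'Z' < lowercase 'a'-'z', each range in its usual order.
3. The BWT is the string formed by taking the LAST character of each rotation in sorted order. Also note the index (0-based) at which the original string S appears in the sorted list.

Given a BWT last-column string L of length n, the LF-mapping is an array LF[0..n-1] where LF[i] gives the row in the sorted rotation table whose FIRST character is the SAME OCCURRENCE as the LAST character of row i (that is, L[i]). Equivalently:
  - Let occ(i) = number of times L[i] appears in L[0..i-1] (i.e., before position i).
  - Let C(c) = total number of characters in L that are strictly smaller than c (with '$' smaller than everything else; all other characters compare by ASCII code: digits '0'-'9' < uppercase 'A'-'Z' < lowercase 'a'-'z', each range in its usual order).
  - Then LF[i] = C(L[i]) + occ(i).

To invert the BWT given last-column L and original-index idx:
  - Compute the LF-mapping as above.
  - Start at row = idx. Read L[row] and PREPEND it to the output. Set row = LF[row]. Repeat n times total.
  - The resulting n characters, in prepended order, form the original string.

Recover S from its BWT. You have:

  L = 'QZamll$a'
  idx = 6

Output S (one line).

Answer: llamaZQ$

Derivation:
LF mapping: 1 2 3 7 5 6 0 4
Walk LF starting at row 6, prepending L[row]:
  step 1: row=6, L[6]='$', prepend. Next row=LF[6]=0
  step 2: row=0, L[0]='Q', prepend. Next row=LF[0]=1
  step 3: row=1, L[1]='Z', prepend. Next row=LF[1]=2
  step 4: row=2, L[2]='a', prepend. Next row=LF[2]=3
  step 5: row=3, L[3]='m', prepend. Next row=LF[3]=7
  step 6: row=7, L[7]='a', prepend. Next row=LF[7]=4
  step 7: row=4, L[4]='l', prepend. Next row=LF[4]=5
  step 8: row=5, L[5]='l', prepend. Next row=LF[5]=6
Reversed output: llamaZQ$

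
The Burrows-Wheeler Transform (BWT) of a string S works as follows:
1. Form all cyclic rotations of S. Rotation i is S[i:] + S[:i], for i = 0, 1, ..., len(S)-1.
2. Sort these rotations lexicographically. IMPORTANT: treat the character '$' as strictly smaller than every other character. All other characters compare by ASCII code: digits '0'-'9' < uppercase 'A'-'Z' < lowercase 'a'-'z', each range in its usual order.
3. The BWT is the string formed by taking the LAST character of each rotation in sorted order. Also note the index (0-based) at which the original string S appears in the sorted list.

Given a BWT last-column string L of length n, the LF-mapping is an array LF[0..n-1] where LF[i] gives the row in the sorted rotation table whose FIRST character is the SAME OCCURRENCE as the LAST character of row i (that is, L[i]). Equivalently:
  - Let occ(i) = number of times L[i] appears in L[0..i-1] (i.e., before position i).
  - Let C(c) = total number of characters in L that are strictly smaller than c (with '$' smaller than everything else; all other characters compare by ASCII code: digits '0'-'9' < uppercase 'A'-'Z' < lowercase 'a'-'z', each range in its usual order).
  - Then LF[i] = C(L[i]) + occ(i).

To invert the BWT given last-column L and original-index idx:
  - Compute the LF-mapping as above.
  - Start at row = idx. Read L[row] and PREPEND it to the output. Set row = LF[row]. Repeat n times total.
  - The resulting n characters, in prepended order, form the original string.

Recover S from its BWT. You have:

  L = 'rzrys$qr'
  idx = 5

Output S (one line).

Answer: srzqyrr$

Derivation:
LF mapping: 2 7 3 6 5 0 1 4
Walk LF starting at row 5, prepending L[row]:
  step 1: row=5, L[5]='$', prepend. Next row=LF[5]=0
  step 2: row=0, L[0]='r', prepend. Next row=LF[0]=2
  step 3: row=2, L[2]='r', prepend. Next row=LF[2]=3
  step 4: row=3, L[3]='y', prepend. Next row=LF[3]=6
  step 5: row=6, L[6]='q', prepend. Next row=LF[6]=1
  step 6: row=1, L[1]='z', prepend. Next row=LF[1]=7
  step 7: row=7, L[7]='r', prepend. Next row=LF[7]=4
  step 8: row=4, L[4]='s', prepend. Next row=LF[4]=5
Reversed output: srzqyrr$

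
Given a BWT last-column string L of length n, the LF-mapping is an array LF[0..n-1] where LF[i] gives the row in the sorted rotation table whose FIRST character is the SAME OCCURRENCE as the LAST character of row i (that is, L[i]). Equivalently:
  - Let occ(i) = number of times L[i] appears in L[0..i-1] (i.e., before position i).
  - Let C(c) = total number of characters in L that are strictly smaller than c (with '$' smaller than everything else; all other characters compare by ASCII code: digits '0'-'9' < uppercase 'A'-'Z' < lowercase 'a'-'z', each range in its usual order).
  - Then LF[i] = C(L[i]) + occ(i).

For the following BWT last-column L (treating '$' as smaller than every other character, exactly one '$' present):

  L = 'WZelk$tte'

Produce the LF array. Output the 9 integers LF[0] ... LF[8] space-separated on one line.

Char counts: '$':1, 'W':1, 'Z':1, 'e':2, 'k':1, 'l':1, 't':2
C (first-col start): C('$')=0, C('W')=1, C('Z')=2, C('e')=3, C('k')=5, C('l')=6, C('t')=7
L[0]='W': occ=0, LF[0]=C('W')+0=1+0=1
L[1]='Z': occ=0, LF[1]=C('Z')+0=2+0=2
L[2]='e': occ=0, LF[2]=C('e')+0=3+0=3
L[3]='l': occ=0, LF[3]=C('l')+0=6+0=6
L[4]='k': occ=0, LF[4]=C('k')+0=5+0=5
L[5]='$': occ=0, LF[5]=C('$')+0=0+0=0
L[6]='t': occ=0, LF[6]=C('t')+0=7+0=7
L[7]='t': occ=1, LF[7]=C('t')+1=7+1=8
L[8]='e': occ=1, LF[8]=C('e')+1=3+1=4

Answer: 1 2 3 6 5 0 7 8 4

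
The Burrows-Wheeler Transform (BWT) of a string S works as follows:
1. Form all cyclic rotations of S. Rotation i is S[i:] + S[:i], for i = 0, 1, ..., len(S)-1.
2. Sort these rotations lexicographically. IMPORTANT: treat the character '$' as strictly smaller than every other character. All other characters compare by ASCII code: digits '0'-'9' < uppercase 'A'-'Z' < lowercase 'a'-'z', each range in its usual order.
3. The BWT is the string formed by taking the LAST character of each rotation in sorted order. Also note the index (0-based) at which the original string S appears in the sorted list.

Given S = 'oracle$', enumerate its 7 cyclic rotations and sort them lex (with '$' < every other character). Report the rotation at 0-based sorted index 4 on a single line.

All 7 rotations (rotation i = S[i:]+S[:i]):
  rot[0] = oracle$
  rot[1] = racle$o
  rot[2] = acle$or
  rot[3] = cle$ora
  rot[4] = le$orac
  rot[5] = e$oracl
  rot[6] = $oracle
Sorted (with $ < everything):
  sorted[0] = $oracle
  sorted[1] = acle$or
  sorted[2] = cle$ora
  sorted[3] = e$oracl
  sorted[4] = le$orac
  sorted[5] = oracle$
  sorted[6] = racle$o
sorted[4] = le$orac

Answer: le$orac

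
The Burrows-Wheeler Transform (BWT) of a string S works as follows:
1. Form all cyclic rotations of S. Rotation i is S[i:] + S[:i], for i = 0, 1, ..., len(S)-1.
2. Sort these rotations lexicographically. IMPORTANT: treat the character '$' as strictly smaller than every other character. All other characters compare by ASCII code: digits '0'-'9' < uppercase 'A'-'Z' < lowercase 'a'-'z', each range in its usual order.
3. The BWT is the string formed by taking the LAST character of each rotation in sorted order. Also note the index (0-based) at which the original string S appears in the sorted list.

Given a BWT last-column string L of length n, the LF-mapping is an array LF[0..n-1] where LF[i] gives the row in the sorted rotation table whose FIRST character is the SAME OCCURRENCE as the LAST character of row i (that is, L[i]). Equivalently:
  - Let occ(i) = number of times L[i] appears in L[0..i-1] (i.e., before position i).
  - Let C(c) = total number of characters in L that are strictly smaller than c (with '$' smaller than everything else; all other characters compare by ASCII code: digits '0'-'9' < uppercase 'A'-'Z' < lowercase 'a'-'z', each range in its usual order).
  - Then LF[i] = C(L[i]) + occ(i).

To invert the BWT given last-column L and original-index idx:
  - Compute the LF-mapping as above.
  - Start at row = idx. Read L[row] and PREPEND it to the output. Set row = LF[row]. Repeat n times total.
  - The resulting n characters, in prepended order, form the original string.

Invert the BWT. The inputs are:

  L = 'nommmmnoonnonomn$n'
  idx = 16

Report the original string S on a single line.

Answer: ononnnnoommmmmonn$

Derivation:
LF mapping: 6 13 1 2 3 4 7 14 15 8 9 16 10 17 5 11 0 12
Walk LF starting at row 16, prepending L[row]:
  step 1: row=16, L[16]='$', prepend. Next row=LF[16]=0
  step 2: row=0, L[0]='n', prepend. Next row=LF[0]=6
  step 3: row=6, L[6]='n', prepend. Next row=LF[6]=7
  step 4: row=7, L[7]='o', prepend. Next row=LF[7]=14
  step 5: row=14, L[14]='m', prepend. Next row=LF[14]=5
  step 6: row=5, L[5]='m', prepend. Next row=LF[5]=4
  step 7: row=4, L[4]='m', prepend. Next row=LF[4]=3
  step 8: row=3, L[3]='m', prepend. Next row=LF[3]=2
  step 9: row=2, L[2]='m', prepend. Next row=LF[2]=1
  step 10: row=1, L[1]='o', prepend. Next row=LF[1]=13
  step 11: row=13, L[13]='o', prepend. Next row=LF[13]=17
  step 12: row=17, L[17]='n', prepend. Next row=LF[17]=12
  step 13: row=12, L[12]='n', prepend. Next row=LF[12]=10
  step 14: row=10, L[10]='n', prepend. Next row=LF[10]=9
  step 15: row=9, L[9]='n', prepend. Next row=LF[9]=8
  step 16: row=8, L[8]='o', prepend. Next row=LF[8]=15
  step 17: row=15, L[15]='n', prepend. Next row=LF[15]=11
  step 18: row=11, L[11]='o', prepend. Next row=LF[11]=16
Reversed output: ononnnnoommmmmonn$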